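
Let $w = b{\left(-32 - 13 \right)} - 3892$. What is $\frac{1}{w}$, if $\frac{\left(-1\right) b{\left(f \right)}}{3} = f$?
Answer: $- \frac{1}{3757} \approx -0.00026617$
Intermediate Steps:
$b{\left(f \right)} = - 3 f$
$w = -3757$ ($w = - 3 \left(-32 - 13\right) - 3892 = \left(-3\right) \left(-45\right) - 3892 = 135 - 3892 = -3757$)
$\frac{1}{w} = \frac{1}{-3757} = - \frac{1}{3757}$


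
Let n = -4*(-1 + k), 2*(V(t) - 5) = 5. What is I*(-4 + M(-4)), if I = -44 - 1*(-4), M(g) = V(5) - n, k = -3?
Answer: 500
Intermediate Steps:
V(t) = 15/2 (V(t) = 5 + (1/2)*5 = 5 + 5/2 = 15/2)
n = 16 (n = -4*(-1 - 3) = -4*(-4) = 16)
M(g) = -17/2 (M(g) = 15/2 - 1*16 = 15/2 - 16 = -17/2)
I = -40 (I = -44 + 4 = -40)
I*(-4 + M(-4)) = -40*(-4 - 17/2) = -40*(-25/2) = 500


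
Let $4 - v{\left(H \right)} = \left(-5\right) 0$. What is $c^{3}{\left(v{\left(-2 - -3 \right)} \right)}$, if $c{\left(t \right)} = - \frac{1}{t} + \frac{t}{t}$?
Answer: $\frac{27}{64} \approx 0.42188$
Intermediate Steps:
$v{\left(H \right)} = 4$ ($v{\left(H \right)} = 4 - \left(-5\right) 0 = 4 - 0 = 4 + 0 = 4$)
$c{\left(t \right)} = 1 - \frac{1}{t}$ ($c{\left(t \right)} = - \frac{1}{t} + 1 = 1 - \frac{1}{t}$)
$c^{3}{\left(v{\left(-2 - -3 \right)} \right)} = \left(\frac{-1 + 4}{4}\right)^{3} = \left(\frac{1}{4} \cdot 3\right)^{3} = \left(\frac{3}{4}\right)^{3} = \frac{27}{64}$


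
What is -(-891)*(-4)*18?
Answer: -64152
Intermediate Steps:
-(-891)*(-4)*18 = -99*36*18 = -3564*18 = -64152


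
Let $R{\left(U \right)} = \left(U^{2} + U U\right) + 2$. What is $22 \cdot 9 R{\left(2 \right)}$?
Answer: $1980$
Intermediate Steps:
$R{\left(U \right)} = 2 + 2 U^{2}$ ($R{\left(U \right)} = \left(U^{2} + U^{2}\right) + 2 = 2 U^{2} + 2 = 2 + 2 U^{2}$)
$22 \cdot 9 R{\left(2 \right)} = 22 \cdot 9 \left(2 + 2 \cdot 2^{2}\right) = 198 \left(2 + 2 \cdot 4\right) = 198 \left(2 + 8\right) = 198 \cdot 10 = 1980$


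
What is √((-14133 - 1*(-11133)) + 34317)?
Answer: √31317 ≈ 176.97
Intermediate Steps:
√((-14133 - 1*(-11133)) + 34317) = √((-14133 + 11133) + 34317) = √(-3000 + 34317) = √31317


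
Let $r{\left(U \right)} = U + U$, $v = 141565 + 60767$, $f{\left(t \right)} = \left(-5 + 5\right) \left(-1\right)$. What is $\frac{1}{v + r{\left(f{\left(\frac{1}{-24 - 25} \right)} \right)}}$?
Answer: $\frac{1}{202332} \approx 4.9424 \cdot 10^{-6}$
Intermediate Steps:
$f{\left(t \right)} = 0$ ($f{\left(t \right)} = 0 \left(-1\right) = 0$)
$v = 202332$
$r{\left(U \right)} = 2 U$
$\frac{1}{v + r{\left(f{\left(\frac{1}{-24 - 25} \right)} \right)}} = \frac{1}{202332 + 2 \cdot 0} = \frac{1}{202332 + 0} = \frac{1}{202332}$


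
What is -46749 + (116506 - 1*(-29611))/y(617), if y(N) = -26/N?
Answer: -91369663/26 ≈ -3.5142e+6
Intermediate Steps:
-46749 + (116506 - 1*(-29611))/y(617) = -46749 + (116506 - 1*(-29611))/((-26/617)) = -46749 + (116506 + 29611)/((-26*1/617)) = -46749 + 146117/(-26/617) = -46749 + 146117*(-617/26) = -46749 - 90154189/26 = -91369663/26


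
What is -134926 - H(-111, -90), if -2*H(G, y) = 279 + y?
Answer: -269663/2 ≈ -1.3483e+5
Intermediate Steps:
H(G, y) = -279/2 - y/2 (H(G, y) = -(279 + y)/2 = -279/2 - y/2)
-134926 - H(-111, -90) = -134926 - (-279/2 - ½*(-90)) = -134926 - (-279/2 + 45) = -134926 - 1*(-189/2) = -134926 + 189/2 = -269663/2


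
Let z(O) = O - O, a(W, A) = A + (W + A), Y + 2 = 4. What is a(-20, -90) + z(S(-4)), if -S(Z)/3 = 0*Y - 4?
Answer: -200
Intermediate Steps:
Y = 2 (Y = -2 + 4 = 2)
S(Z) = 12 (S(Z) = -3*(0*2 - 4) = -3*(0 - 4) = -3*(-4) = 12)
a(W, A) = W + 2*A (a(W, A) = A + (A + W) = W + 2*A)
z(O) = 0
a(-20, -90) + z(S(-4)) = (-20 + 2*(-90)) + 0 = (-20 - 180) + 0 = -200 + 0 = -200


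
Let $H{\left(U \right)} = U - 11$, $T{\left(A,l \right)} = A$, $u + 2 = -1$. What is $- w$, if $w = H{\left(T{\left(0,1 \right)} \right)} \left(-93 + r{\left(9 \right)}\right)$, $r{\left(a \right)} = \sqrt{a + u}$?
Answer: $-1023 + 11 \sqrt{6} \approx -996.06$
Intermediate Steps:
$u = -3$ ($u = -2 - 1 = -3$)
$H{\left(U \right)} = -11 + U$
$r{\left(a \right)} = \sqrt{-3 + a}$ ($r{\left(a \right)} = \sqrt{a - 3} = \sqrt{-3 + a}$)
$w = 1023 - 11 \sqrt{6}$ ($w = \left(-11 + 0\right) \left(-93 + \sqrt{-3 + 9}\right) = - 11 \left(-93 + \sqrt{6}\right) = 1023 - 11 \sqrt{6} \approx 996.06$)
$- w = - (1023 - 11 \sqrt{6}) = -1023 + 11 \sqrt{6}$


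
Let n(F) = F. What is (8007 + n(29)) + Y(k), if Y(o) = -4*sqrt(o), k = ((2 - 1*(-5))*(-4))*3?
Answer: 8036 - 8*I*sqrt(21) ≈ 8036.0 - 36.661*I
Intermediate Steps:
k = -84 (k = ((2 + 5)*(-4))*3 = (7*(-4))*3 = -28*3 = -84)
(8007 + n(29)) + Y(k) = (8007 + 29) - 8*I*sqrt(21) = 8036 - 8*I*sqrt(21)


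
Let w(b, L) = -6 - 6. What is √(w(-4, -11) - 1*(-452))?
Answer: 2*√110 ≈ 20.976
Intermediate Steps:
w(b, L) = -12
√(w(-4, -11) - 1*(-452)) = √(-12 - 1*(-452)) = √(-12 + 452) = √440 = 2*√110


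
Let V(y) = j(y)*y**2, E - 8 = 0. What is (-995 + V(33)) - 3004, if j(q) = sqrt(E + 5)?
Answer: -3999 + 1089*sqrt(13) ≈ -72.555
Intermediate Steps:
E = 8 (E = 8 + 0 = 8)
j(q) = sqrt(13) (j(q) = sqrt(8 + 5) = sqrt(13))
V(y) = sqrt(13)*y**2
(-995 + V(33)) - 3004 = (-995 + sqrt(13)*33**2) - 3004 = (-995 + sqrt(13)*1089) - 3004 = (-995 + 1089*sqrt(13)) - 3004 = -3999 + 1089*sqrt(13)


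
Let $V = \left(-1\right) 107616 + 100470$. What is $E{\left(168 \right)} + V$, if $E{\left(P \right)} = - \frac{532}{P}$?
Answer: $- \frac{42895}{6} \approx -7149.2$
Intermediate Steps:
$V = -7146$ ($V = -107616 + 100470 = -7146$)
$E{\left(168 \right)} + V = - \frac{532}{168} - 7146 = \left(-532\right) \frac{1}{168} - 7146 = - \frac{19}{6} - 7146 = - \frac{42895}{6}$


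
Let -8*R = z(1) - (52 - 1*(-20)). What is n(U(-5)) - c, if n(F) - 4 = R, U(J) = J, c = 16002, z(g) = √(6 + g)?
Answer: -15989 - √7/8 ≈ -15989.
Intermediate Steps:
R = 9 - √7/8 (R = -(√(6 + 1) - (52 - 1*(-20)))/8 = -(√7 - (52 + 20))/8 = -(√7 - 1*72)/8 = -(√7 - 72)/8 = -(-72 + √7)/8 = 9 - √7/8 ≈ 8.6693)
n(F) = 13 - √7/8 (n(F) = 4 + (9 - √7/8) = 13 - √7/8)
n(U(-5)) - c = (13 - √7/8) - 1*16002 = (13 - √7/8) - 16002 = -15989 - √7/8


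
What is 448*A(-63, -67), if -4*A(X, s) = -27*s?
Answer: -202608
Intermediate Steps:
A(X, s) = 27*s/4 (A(X, s) = -(-27)*s/4 = 27*s/4)
448*A(-63, -67) = 448*((27/4)*(-67)) = 448*(-1809/4) = -202608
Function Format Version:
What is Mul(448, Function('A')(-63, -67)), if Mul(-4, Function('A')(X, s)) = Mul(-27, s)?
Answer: -202608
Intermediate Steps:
Function('A')(X, s) = Mul(Rational(27, 4), s) (Function('A')(X, s) = Mul(Rational(-1, 4), Mul(-27, s)) = Mul(Rational(27, 4), s))
Mul(448, Function('A')(-63, -67)) = Mul(448, Mul(Rational(27, 4), -67)) = Mul(448, Rational(-1809, 4)) = -202608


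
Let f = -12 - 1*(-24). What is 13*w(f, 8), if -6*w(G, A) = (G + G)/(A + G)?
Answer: -13/5 ≈ -2.6000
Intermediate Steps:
f = 12 (f = -12 + 24 = 12)
w(G, A) = -G/(3*(A + G)) (w(G, A) = -(G + G)/(6*(A + G)) = -2*G/(6*(A + G)) = -G/(3*(A + G)))
13*w(f, 8) = 13*(-1*12/(3*8 + 3*12)) = 13*(-1*12/(24 + 36)) = 13*(-1*12/60) = 13*(-1*12*1/60) = 13*(-⅕) = -13/5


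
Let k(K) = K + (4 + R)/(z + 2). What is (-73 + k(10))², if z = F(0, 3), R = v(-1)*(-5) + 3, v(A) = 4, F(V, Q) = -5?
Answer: 30976/9 ≈ 3441.8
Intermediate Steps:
R = -17 (R = 4*(-5) + 3 = -20 + 3 = -17)
z = -5
k(K) = 13/3 + K (k(K) = K + (4 - 17)/(-5 + 2) = K - 13/(-3) = K - 13*(-⅓) = K + 13/3 = 13/3 + K)
(-73 + k(10))² = (-73 + (13/3 + 10))² = (-73 + 43/3)² = (-176/3)² = 30976/9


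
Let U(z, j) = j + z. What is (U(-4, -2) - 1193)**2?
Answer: 1437601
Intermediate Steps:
(U(-4, -2) - 1193)**2 = ((-2 - 4) - 1193)**2 = (-6 - 1193)**2 = (-1199)**2 = 1437601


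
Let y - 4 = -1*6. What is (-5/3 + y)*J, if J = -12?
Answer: 44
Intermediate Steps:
y = -2 (y = 4 - 1*6 = 4 - 6 = -2)
(-5/3 + y)*J = (-5/3 - 2)*(-12) = -11/3*(-12) = 44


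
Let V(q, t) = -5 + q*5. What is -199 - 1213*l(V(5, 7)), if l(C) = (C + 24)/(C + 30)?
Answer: -31661/25 ≈ -1266.4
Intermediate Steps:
V(q, t) = -5 + 5*q
l(C) = (24 + C)/(30 + C)
-199 - 1213*l(V(5, 7)) = -199 - 1213*(24 + (-5 + 5*5))/(30 + (-5 + 5*5)) = -199 - 1213*(24 + (-5 + 25))/(30 + (-5 + 25)) = -199 - 1213*(24 + 20)/(30 + 20) = -199 - 1213*44/50 = -199 - 1213*22/25 = -199 - 26686/25 = -31661/25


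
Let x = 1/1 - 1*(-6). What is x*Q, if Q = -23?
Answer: -161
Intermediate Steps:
x = 7 (x = 1 + 6 = 7)
x*Q = 7*(-23) = -161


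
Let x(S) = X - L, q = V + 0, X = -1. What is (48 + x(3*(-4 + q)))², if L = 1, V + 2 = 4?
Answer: 2116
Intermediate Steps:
V = 2 (V = -2 + 4 = 2)
q = 2 (q = 2 + 0 = 2)
x(S) = -2 (x(S) = -1 - 1*1 = -1 - 1 = -2)
(48 + x(3*(-4 + q)))² = (48 - 2)² = 46² = 2116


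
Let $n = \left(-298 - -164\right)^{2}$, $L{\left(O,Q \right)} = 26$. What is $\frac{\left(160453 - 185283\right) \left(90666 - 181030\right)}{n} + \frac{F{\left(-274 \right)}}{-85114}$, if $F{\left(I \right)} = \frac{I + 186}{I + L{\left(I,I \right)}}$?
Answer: $\frac{1480044829129641}{11844379126} \approx 1.2496 \cdot 10^{5}$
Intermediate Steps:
$F{\left(I \right)} = \frac{186 + I}{26 + I}$ ($F{\left(I \right)} = \frac{I + 186}{I + 26} = \frac{186 + I}{26 + I}$)
$n = 17956$ ($n = \left(-298 + 164\right)^{2} = \left(-134\right)^{2} = 17956$)
$\frac{\left(160453 - 185283\right) \left(90666 - 181030\right)}{n} + \frac{F{\left(-274 \right)}}{-85114} = \frac{\left(160453 - 185283\right) \left(90666 - 181030\right)}{17956} + \frac{\frac{1}{26 - 274} \left(186 - 274\right)}{-85114} = \left(-24830\right) \left(-90364\right) \frac{1}{17956} + \frac{1}{-248} \left(-88\right) \left(- \frac{1}{85114}\right) = 2243738120 \cdot \frac{1}{17956} + \left(- \frac{1}{248}\right) \left(-88\right) \left(- \frac{1}{85114}\right) = \frac{560934530}{4489} + \frac{11}{31} \left(- \frac{1}{85114}\right) = \frac{560934530}{4489} - \frac{11}{2638534} = \frac{1480044829129641}{11844379126}$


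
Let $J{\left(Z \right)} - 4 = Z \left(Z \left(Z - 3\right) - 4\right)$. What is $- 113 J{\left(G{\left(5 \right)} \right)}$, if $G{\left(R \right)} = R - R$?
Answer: $-452$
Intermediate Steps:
$G{\left(R \right)} = 0$
$J{\left(Z \right)} = 4 + Z \left(-4 + Z \left(-3 + Z\right)\right)$ ($J{\left(Z \right)} = 4 + Z \left(Z \left(Z - 3\right) - 4\right) = 4 + Z \left(Z \left(-3 + Z\right) - 4\right) = 4 + Z \left(-4 + Z \left(-3 + Z\right)\right)$)
$- 113 J{\left(G{\left(5 \right)} \right)} = - 113 \left(4 + 0^{3} - 0 - 3 \cdot 0^{2}\right) = - 113 \left(4 + 0 + 0 - 0\right) = - 113 \left(4 + 0 + 0 + 0\right) = \left(-113\right) 4 = -452$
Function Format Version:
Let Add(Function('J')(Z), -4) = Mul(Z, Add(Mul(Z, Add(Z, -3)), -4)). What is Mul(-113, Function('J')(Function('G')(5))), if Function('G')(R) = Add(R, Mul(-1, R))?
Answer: -452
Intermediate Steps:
Function('G')(R) = 0
Function('J')(Z) = Add(4, Mul(Z, Add(-4, Mul(Z, Add(-3, Z))))) (Function('J')(Z) = Add(4, Mul(Z, Add(Mul(Z, Add(Z, -3)), -4))) = Add(4, Mul(Z, Add(Mul(Z, Add(-3, Z)), -4))) = Add(4, Mul(Z, Add(-4, Mul(Z, Add(-3, Z))))))
Mul(-113, Function('J')(Function('G')(5))) = Mul(-113, Add(4, Pow(0, 3), Mul(-4, 0), Mul(-3, Pow(0, 2)))) = Mul(-113, Add(4, 0, 0, Mul(-3, 0))) = Mul(-113, Add(4, 0, 0, 0)) = Mul(-113, 4) = -452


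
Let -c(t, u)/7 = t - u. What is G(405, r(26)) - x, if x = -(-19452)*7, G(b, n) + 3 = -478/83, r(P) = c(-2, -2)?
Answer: -11302339/83 ≈ -1.3617e+5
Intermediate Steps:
c(t, u) = -7*t + 7*u (c(t, u) = -7*(t - u) = -7*t + 7*u)
r(P) = 0 (r(P) = -7*(-2) + 7*(-2) = 14 - 14 = 0)
G(b, n) = -727/83 (G(b, n) = -3 - 478/83 = -727/83)
x = 136164 (x = -19452*(-7) = 136164)
G(405, r(26)) - x = -727/83 - 1*136164 = -727/83 - 136164 = -11302339/83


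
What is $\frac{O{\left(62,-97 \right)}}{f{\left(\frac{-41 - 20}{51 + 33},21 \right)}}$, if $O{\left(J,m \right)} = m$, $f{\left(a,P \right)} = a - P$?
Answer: $\frac{8148}{1825} \approx 4.4647$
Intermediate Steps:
$\frac{O{\left(62,-97 \right)}}{f{\left(\frac{-41 - 20}{51 + 33},21 \right)}} = - \frac{97}{\frac{-41 - 20}{51 + 33} - 21} = - \frac{97}{- \frac{61}{84} - 21} = - \frac{97}{- \frac{1825}{84}} = \left(-97\right) \left(- \frac{84}{1825}\right) = \frac{8148}{1825}$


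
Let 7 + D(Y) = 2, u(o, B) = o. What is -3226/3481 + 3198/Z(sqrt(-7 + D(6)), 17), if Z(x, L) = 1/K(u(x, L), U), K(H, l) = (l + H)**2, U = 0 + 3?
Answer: -33399940/3481 + 38376*I*sqrt(3) ≈ -9594.9 + 66469.0*I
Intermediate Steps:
D(Y) = -5 (D(Y) = -7 + 2 = -5)
U = 3
K(H, l) = (H + l)**2
Z(x, L) = (3 + x)**(-2) (Z(x, L) = 1/((x + 3)**2) = 1/((3 + x)**2) = (3 + x)**(-2))
-3226/3481 + 3198/Z(sqrt(-7 + D(6)), 17) = -3226/3481 + 3198/((3 + sqrt(-7 - 5))**(-2)) = -3226*1/3481 + 3198/((3 + sqrt(-12))**(-2)) = -3226/3481 + 3198/((3 + 2*I*sqrt(3))**(-2)) = -3226/3481 + 3198*(3 + 2*I*sqrt(3))**2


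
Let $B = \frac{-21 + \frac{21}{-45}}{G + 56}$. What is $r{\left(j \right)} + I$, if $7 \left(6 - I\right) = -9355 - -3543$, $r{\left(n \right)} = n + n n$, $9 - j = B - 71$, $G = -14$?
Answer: $\frac{104878498}{14175} \approx 7398.8$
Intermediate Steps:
$B = - \frac{23}{45}$ ($B = \frac{-21 + \frac{21}{-45}}{-14 + 56} = \frac{-21 + 21 \left(- \frac{1}{45}\right)}{42} = \left(-21 - \frac{7}{15}\right) \frac{1}{42} = \left(- \frac{322}{15}\right) \frac{1}{42} = - \frac{23}{45} \approx -0.51111$)
$j = \frac{3623}{45}$ ($j = 9 - \left(- \frac{23}{45} - 71\right) = 9 - - \frac{3218}{45} = 9 + \frac{3218}{45} = \frac{3623}{45} \approx 80.511$)
$r{\left(n \right)} = n + n^{2}$
$I = \frac{5854}{7}$ ($I = 6 - \frac{-9355 - -3543}{7} = 6 - \frac{-9355 + 3543}{7} = 6 - - \frac{5812}{7} = 6 + \frac{5812}{7} = \frac{5854}{7} \approx 836.29$)
$r{\left(j \right)} + I = \frac{3623 \left(1 + \frac{3623}{45}\right)}{45} + \frac{5854}{7} = \frac{3623}{45} \cdot \frac{3668}{45} + \frac{5854}{7} = \frac{13289164}{2025} + \frac{5854}{7} = \frac{104878498}{14175}$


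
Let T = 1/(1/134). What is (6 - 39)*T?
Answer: -4422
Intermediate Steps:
T = 134 (T = 1/(1/134) = 134)
(6 - 39)*T = (6 - 39)*134 = -33*134 = -4422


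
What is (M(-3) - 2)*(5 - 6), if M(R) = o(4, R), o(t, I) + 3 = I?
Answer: 8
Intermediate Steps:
o(t, I) = -3 + I
M(R) = -3 + R
(M(-3) - 2)*(5 - 6) = ((-3 - 3) - 2)*(5 - 6) = (-6 - 2)*(-1) = -8*(-1) = 8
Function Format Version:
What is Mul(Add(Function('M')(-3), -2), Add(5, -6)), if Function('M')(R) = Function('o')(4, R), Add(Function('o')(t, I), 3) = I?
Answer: 8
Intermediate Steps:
Function('o')(t, I) = Add(-3, I)
Function('M')(R) = Add(-3, R)
Mul(Add(Function('M')(-3), -2), Add(5, -6)) = Mul(Add(Add(-3, -3), -2), Add(5, -6)) = Mul(Add(-6, -2), -1) = Mul(-8, -1) = 8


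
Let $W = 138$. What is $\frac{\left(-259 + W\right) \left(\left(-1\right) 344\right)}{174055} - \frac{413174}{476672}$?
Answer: $- \frac{195766937}{311906560} \approx -0.62765$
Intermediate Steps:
$\frac{\left(-259 + W\right) \left(\left(-1\right) 344\right)}{174055} - \frac{413174}{476672} = \frac{\left(-259 + 138\right) \left(\left(-1\right) 344\right)}{174055} - \frac{413174}{476672} = \left(-121\right) \left(-344\right) \frac{1}{174055} - \frac{10873}{12544} = 41624 \cdot \frac{1}{174055} - \frac{10873}{12544} = \frac{41624}{174055} - \frac{10873}{12544} = - \frac{195766937}{311906560}$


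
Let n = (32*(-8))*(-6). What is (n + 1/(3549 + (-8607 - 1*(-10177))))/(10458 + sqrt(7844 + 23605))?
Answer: 5481933702/37313522299 - 1572557*sqrt(31449)/111940566897 ≈ 0.14442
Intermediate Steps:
n = 1536 (n = -256*(-6) = 1536)
(n + 1/(3549 + (-8607 - 1*(-10177))))/(10458 + sqrt(7844 + 23605)) = (1536 + 1/(3549 + (-8607 - 1*(-10177))))/(10458 + sqrt(7844 + 23605)) = (1536 + 1/(3549 + (-8607 + 10177)))/(10458 + sqrt(31449)) = (1536 + 1/(3549 + 1570))/(10458 + sqrt(31449)) = (1536 + 1/5119)/(10458 + sqrt(31449)) = 7862785/(5119*(10458 + sqrt(31449)))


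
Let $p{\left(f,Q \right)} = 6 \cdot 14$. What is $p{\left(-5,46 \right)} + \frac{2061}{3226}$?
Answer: $\frac{273045}{3226} \approx 84.639$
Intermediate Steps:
$p{\left(f,Q \right)} = 84$
$p{\left(-5,46 \right)} + \frac{2061}{3226} = 84 + \frac{2061}{3226} = \frac{273045}{3226}$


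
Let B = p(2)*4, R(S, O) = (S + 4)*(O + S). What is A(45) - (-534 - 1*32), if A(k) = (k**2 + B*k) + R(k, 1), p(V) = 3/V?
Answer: 5115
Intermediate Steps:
R(S, O) = (4 + S)*(O + S)
B = 6 (B = (3/2)*4 = 6)
A(k) = 4 + 2*k**2 + 11*k (A(k) = (k**2 + 6*k) + (k**2 + 4*1 + 4*k + 1*k) = (k**2 + 6*k) + (k**2 + 4 + 4*k + k) = (k**2 + 6*k) + (4 + k**2 + 5*k) = 4 + 2*k**2 + 11*k)
A(45) - (-534 - 1*32) = (4 + 2*45**2 + 11*45) - (-534 - 1*32) = (4 + 2*2025 + 495) - (-534 - 32) = (4 + 4050 + 495) - 1*(-566) = 4549 + 566 = 5115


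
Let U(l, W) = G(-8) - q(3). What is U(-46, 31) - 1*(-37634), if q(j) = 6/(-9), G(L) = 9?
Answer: 112931/3 ≈ 37644.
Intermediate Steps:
q(j) = -⅔ (q(j) = 6*(-⅑) = -⅔)
U(l, W) = 29/3 (U(l, W) = 9 - 1*(-⅔) = 9 + ⅔ = 29/3)
U(-46, 31) - 1*(-37634) = 29/3 - 1*(-37634) = 29/3 + 37634 = 112931/3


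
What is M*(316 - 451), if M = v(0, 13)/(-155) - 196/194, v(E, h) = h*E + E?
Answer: 13230/97 ≈ 136.39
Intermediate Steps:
v(E, h) = E + E*h (v(E, h) = E*h + E = E + E*h)
M = -98/97 (M = (0*(1 + 13))/(-155) - 196/194 = (0*14)*(-1/155) - 196*1/194 = 0*(-1/155) - 98/97 = 0 - 98/97 = -98/97 ≈ -1.0103)
M*(316 - 451) = -98*(316 - 451)/97 = -98/97*(-135) = 13230/97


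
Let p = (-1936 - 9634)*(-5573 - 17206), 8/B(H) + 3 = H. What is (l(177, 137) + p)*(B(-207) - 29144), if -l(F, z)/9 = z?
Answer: -268833726414276/35 ≈ -7.6810e+12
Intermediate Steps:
l(F, z) = -9*z
B(H) = 8/(-3 + H)
p = 263553030 (p = -11570*(-22779) = 263553030)
(l(177, 137) + p)*(B(-207) - 29144) = (-9*137 + 263553030)*(8/(-3 - 207) - 29144) = (-1233 + 263553030)*(8/(-210) - 29144) = 263551797*(8*(-1/210) - 29144) = 263551797*(-4/105 - 29144) = 263551797*(-3060124/105) = -268833726414276/35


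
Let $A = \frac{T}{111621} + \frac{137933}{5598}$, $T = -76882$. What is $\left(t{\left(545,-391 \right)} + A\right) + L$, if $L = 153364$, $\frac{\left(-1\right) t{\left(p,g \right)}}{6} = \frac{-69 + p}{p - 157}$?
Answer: $\frac{3098843808210827}{20203624242} \approx 1.5338 \cdot 10^{5}$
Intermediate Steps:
$t{\left(p,g \right)} = - \frac{6 \left(-69 + p\right)}{-157 + p}$ ($t{\left(p,g \right)} = - 6 \frac{-69 + p}{p - 157} = - 6 \frac{-69 + p}{-157 + p} = - \frac{6 \left(-69 + p\right)}{-157 + p}$)
$A = \frac{4988611319}{208284786}$ ($A = - \frac{76882}{111621} + \frac{137933}{5598} = \frac{4988611319}{208284786} \approx 23.951$)
$\left(t{\left(545,-391 \right)} + A\right) + L = \left(\frac{6 \left(69 - 545\right)}{-157 + 545} + \frac{4988611319}{208284786}\right) + 153364 = \left(\frac{6 \left(69 - 545\right)}{388} + \frac{4988611319}{208284786}\right) + 153364 = \left(6 \cdot \frac{1}{388} \left(-476\right) + \frac{4988611319}{208284786}\right) + 153364 = \left(- \frac{714}{97} + \frac{4988611319}{208284786}\right) + 153364 = \frac{335179960739}{20203624242} + 153364 = \frac{3098843808210827}{20203624242}$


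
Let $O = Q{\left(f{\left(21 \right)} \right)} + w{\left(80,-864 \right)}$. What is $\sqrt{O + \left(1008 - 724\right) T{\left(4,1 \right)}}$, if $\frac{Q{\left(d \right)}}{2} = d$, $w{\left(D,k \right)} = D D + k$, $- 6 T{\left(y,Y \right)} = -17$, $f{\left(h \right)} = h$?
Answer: $\frac{2 \sqrt{14361}}{3} \approx 79.892$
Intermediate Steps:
$T{\left(y,Y \right)} = \frac{17}{6}$ ($T{\left(y,Y \right)} = \left(- \frac{1}{6}\right) \left(-17\right) = \frac{17}{6}$)
$w{\left(D,k \right)} = k + D^{2}$ ($w{\left(D,k \right)} = D^{2} + k = k + D^{2}$)
$Q{\left(d \right)} = 2 d$
$O = 5578$ ($O = 2 \cdot 21 - \left(864 - 80^{2}\right) = 42 + \left(-864 + 6400\right) = 42 + 5536 = 5578$)
$\sqrt{O + \left(1008 - 724\right) T{\left(4,1 \right)}} = \sqrt{5578 + \left(1008 - 724\right) \frac{17}{6}} = \sqrt{5578 + 284 \cdot \frac{17}{6}} = \sqrt{5578 + \frac{2414}{3}} = \sqrt{\frac{19148}{3}} = \frac{2 \sqrt{14361}}{3}$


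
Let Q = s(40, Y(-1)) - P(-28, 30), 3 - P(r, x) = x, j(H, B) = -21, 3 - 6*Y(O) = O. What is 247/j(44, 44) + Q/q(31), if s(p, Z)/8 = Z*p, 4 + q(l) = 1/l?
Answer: -186838/2583 ≈ -72.334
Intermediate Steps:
Y(O) = ½ - O/6
q(l) = -4 + 1/l
s(p, Z) = 8*Z*p (s(p, Z) = 8*(Z*p) = 8*Z*p)
P(r, x) = 3 - x
Q = 721/3 (Q = 8*(½ - ⅙*(-1))*40 - (3 - 1*30) = 8*(½ + ⅙)*40 - (3 - 30) = 8*(⅔)*40 - 1*(-27) = 640/3 + 27 = 721/3 ≈ 240.33)
247/j(44, 44) + Q/q(31) = 247/(-21) + 721/(3*(-4 + 1/31)) = 247*(-1/21) + 721/(3*(-4 + 1/31)) = -247/21 + 721/(3*(-123/31)) = -247/21 + (721/3)*(-31/123) = -247/21 - 22351/369 = -186838/2583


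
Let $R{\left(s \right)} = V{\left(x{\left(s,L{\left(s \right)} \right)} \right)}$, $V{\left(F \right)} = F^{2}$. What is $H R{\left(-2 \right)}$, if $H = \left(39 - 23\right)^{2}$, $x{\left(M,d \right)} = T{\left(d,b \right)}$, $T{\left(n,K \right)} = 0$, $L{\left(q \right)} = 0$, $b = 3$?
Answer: $0$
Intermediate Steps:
$x{\left(M,d \right)} = 0$
$R{\left(s \right)} = 0$ ($R{\left(s \right)} = 0^{2} = 0$)
$H = 256$ ($H = 16^{2} = 256$)
$H R{\left(-2 \right)} = 256 \cdot 0 = 0$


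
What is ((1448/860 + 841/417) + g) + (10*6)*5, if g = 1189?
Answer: 133828064/89655 ≈ 1492.7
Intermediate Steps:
((1448/860 + 841/417) + g) + (10*6)*5 = ((1448/860 + 841/417) + 1189) + (10*6)*5 = ((1448*(1/860) + 841*(1/417)) + 1189) + 60*5 = ((362/215 + 841/417) + 1189) + 300 = (331769/89655 + 1189) + 300 = 106931564/89655 + 300 = 133828064/89655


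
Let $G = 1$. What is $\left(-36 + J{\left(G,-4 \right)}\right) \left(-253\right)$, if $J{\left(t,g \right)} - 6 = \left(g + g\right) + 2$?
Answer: $9108$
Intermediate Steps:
$J{\left(t,g \right)} = 8 + 2 g$ ($J{\left(t,g \right)} = 6 + \left(\left(g + g\right) + 2\right) = 6 + \left(2 g + 2\right) = 6 + \left(2 + 2 g\right) = 8 + 2 g$)
$\left(-36 + J{\left(G,-4 \right)}\right) \left(-253\right) = \left(-36 + \left(8 + 2 \left(-4\right)\right)\right) \left(-253\right) = \left(-36 + \left(8 - 8\right)\right) \left(-253\right) = \left(-36 + 0\right) \left(-253\right) = \left(-36\right) \left(-253\right) = 9108$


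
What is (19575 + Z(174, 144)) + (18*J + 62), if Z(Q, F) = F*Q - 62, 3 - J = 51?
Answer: 43767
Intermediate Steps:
J = -48 (J = 3 - 1*51 = 3 - 51 = -48)
Z(Q, F) = -62 + F*Q
(19575 + Z(174, 144)) + (18*J + 62) = (19575 + (-62 + 144*174)) + (18*(-48) + 62) = (19575 + (-62 + 25056)) + (-864 + 62) = (19575 + 24994) - 802 = 44569 - 802 = 43767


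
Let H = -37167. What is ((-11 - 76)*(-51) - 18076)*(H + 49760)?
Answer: -171755927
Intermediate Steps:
((-11 - 76)*(-51) - 18076)*(H + 49760) = ((-11 - 76)*(-51) - 18076)*(-37167 + 49760) = (-87*(-51) - 18076)*12593 = (4437 - 18076)*12593 = -13639*12593 = -171755927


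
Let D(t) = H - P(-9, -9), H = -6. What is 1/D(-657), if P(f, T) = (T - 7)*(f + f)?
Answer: -1/294 ≈ -0.0034014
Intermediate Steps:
P(f, T) = 2*f*(-7 + T) (P(f, T) = (-7 + T)*(2*f) = 2*f*(-7 + T))
D(t) = -294 (D(t) = -6 - 2*(-9)*(-7 - 9) = -6 - 2*(-9)*(-16) = -6 - 1*288 = -6 - 288 = -294)
1/D(-657) = 1/(-294) = -1/294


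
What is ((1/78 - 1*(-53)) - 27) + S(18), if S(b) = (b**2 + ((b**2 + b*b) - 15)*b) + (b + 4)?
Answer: 917749/78 ≈ 11766.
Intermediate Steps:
S(b) = 4 + b + b**2 + b*(-15 + 2*b**2) (S(b) = (b**2 + ((b**2 + b**2) - 15)*b) + (4 + b) = (b**2 + (2*b**2 - 15)*b) + (4 + b) = (b**2 + (-15 + 2*b**2)*b) + (4 + b) = (b**2 + b*(-15 + 2*b**2)) + (4 + b) = 4 + b + b**2 + b*(-15 + 2*b**2))
((1/78 - 1*(-53)) - 27) + S(18) = ((1/78 - 1*(-53)) - 27) + (4 + 18**2 - 14*18 + 2*18**3) = ((1/78 + 53) - 27) + (4 + 324 - 252 + 2*5832) = (4135/78 - 27) + (4 + 324 - 252 + 11664) = 2029/78 + 11740 = 917749/78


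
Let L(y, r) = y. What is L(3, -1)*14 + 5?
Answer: 47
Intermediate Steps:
L(3, -1)*14 + 5 = 3*14 + 5 = 42 + 5 = 47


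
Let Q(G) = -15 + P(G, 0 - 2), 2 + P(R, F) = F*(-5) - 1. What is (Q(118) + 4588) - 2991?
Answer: 1589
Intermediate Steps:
P(R, F) = -3 - 5*F (P(R, F) = -2 + (F*(-5) - 1) = -2 + (-5*F - 1) = -2 + (-1 - 5*F) = -3 - 5*F)
Q(G) = -8 (Q(G) = -15 + (-3 - 5*(0 - 2)) = -15 + (-3 - 5*(-2)) = -15 + (-3 + 10) = -15 + 7 = -8)
(Q(118) + 4588) - 2991 = (-8 + 4588) - 2991 = 4580 - 2991 = 1589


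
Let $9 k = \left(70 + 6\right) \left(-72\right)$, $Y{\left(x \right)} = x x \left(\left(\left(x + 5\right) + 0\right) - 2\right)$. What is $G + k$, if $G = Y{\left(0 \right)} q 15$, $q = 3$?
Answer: $-608$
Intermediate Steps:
$Y{\left(x \right)} = x^{2} \left(3 + x\right)$ ($Y{\left(x \right)} = x^{2} \left(\left(\left(5 + x\right) + 0\right) - 2\right) = x^{2} \left(\left(5 + x\right) - 2\right) = x^{2} \left(3 + x\right)$)
$G = 0$ ($G = 0^{2} \left(3 + 0\right) 3 \cdot 15 = 0 \cdot 3 \cdot 3 \cdot 15 = 0 \cdot 3 \cdot 15 = 0 \cdot 15 = 0$)
$k = -608$ ($k = \frac{\left(70 + 6\right) \left(-72\right)}{9} = \frac{76 \left(-72\right)}{9} = \frac{1}{9} \left(-5472\right) = -608$)
$G + k = 0 - 608 = -608$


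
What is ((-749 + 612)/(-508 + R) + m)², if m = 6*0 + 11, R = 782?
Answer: 441/4 ≈ 110.25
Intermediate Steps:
m = 11 (m = 0 + 11 = 11)
((-749 + 612)/(-508 + R) + m)² = ((-749 + 612)/(-508 + 782) + 11)² = (-137/274 + 11)² = (-137*1/274 + 11)² = (-½ + 11)² = (21/2)² = 441/4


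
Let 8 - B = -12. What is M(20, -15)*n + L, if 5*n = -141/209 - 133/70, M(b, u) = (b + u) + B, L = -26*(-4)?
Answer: 38091/418 ≈ 91.127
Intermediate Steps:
L = 104
B = 20 (B = 8 - 1*(-12) = 8 + 12 = 20)
M(b, u) = 20 + b + u (M(b, u) = (b + u) + 20 = 20 + b + u)
n = -5381/10450 (n = (-141/209 - 133/70)/5 = (-141*1/209 - 133*1/70)/5 = (-141/209 - 19/10)/5 = (⅕)*(-5381/2090) = -5381/10450 ≈ -0.51493)
M(20, -15)*n + L = (20 + 20 - 15)*(-5381/10450) + 104 = 25*(-5381/10450) + 104 = -5381/418 + 104 = 38091/418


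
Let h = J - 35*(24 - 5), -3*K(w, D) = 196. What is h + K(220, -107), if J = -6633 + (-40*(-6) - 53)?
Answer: -21529/3 ≈ -7176.3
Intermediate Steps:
K(w, D) = -196/3 (K(w, D) = -⅓*196 = -196/3)
J = -6446 (J = -6633 + (240 - 53) = -6633 + 187 = -6446)
h = -7111 (h = -6446 - 35*(24 - 5) = -6446 - 35*19 = -6446 - 1*665 = -6446 - 665 = -7111)
h + K(220, -107) = -7111 - 196/3 = -21529/3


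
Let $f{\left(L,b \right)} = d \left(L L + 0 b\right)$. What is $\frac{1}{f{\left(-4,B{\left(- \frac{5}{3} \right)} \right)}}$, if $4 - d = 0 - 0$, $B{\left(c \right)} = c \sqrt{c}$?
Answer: $\frac{1}{64} \approx 0.015625$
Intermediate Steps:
$B{\left(c \right)} = c^{\frac{3}{2}}$
$d = 4$ ($d = 4 - \left(0 - 0\right) = 4 - \left(0 + 0\right) = 4 - 0 = 4 + 0 = 4$)
$f{\left(L,b \right)} = 4 L^{2}$ ($f{\left(L,b \right)} = 4 \left(L L + 0 b\right) = 4 \left(L^{2} + 0\right) = 4 L^{2}$)
$\frac{1}{f{\left(-4,B{\left(- \frac{5}{3} \right)} \right)}} = \frac{1}{4 \left(-4\right)^{2}} = \frac{1}{4 \cdot 16} = \frac{1}{64}$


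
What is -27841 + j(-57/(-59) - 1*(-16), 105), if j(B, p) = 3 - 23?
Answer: -27861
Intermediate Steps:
j(B, p) = -20
-27841 + j(-57/(-59) - 1*(-16), 105) = -27841 - 20 = -27861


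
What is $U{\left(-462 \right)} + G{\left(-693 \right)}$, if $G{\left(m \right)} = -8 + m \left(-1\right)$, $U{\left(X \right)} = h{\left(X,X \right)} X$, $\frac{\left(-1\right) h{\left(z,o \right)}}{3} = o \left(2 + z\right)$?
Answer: $294553405$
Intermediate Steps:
$h{\left(z,o \right)} = - 3 o \left(2 + z\right)$
$U{\left(X \right)} = - 3 X^{2} \left(2 + X\right)$ ($U{\left(X \right)} = - 3 X \left(2 + X\right) X = - 3 X^{2} \left(2 + X\right)$)
$G{\left(m \right)} = -8 - m$
$U{\left(-462 \right)} + G{\left(-693 \right)} = 3 \left(-462\right)^{2} \left(-2 - -462\right) - -685 = 3 \cdot 213444 \left(-2 + 462\right) + \left(-8 + 693\right) = 3 \cdot 213444 \cdot 460 + 685 = 294552720 + 685 = 294553405$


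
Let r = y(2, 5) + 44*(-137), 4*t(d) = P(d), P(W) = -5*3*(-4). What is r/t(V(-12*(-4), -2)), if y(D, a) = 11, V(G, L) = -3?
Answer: -6017/15 ≈ -401.13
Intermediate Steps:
P(W) = 60 (P(W) = -15*(-4) = 60)
t(d) = 15 (t(d) = (¼)*60 = 15)
r = -6017 (r = 11 + 44*(-137) = 11 - 6028 = -6017)
r/t(V(-12*(-4), -2)) = -6017/15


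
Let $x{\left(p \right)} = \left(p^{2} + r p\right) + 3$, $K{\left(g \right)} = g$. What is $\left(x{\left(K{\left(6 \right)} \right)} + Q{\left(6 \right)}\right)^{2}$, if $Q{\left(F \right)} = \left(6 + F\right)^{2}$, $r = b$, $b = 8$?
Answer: $53361$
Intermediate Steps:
$r = 8$
$x{\left(p \right)} = 3 + p^{2} + 8 p$ ($x{\left(p \right)} = \left(p^{2} + 8 p\right) + 3 = 3 + p^{2} + 8 p$)
$\left(x{\left(K{\left(6 \right)} \right)} + Q{\left(6 \right)}\right)^{2} = \left(\left(3 + 6^{2} + 8 \cdot 6\right) + \left(6 + 6\right)^{2}\right)^{2} = \left(\left(3 + 36 + 48\right) + 12^{2}\right)^{2} = \left(87 + 144\right)^{2} = 231^{2} = 53361$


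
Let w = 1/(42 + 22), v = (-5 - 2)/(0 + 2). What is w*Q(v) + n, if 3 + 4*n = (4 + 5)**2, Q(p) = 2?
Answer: 625/32 ≈ 19.531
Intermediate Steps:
v = -7/2 ≈ -3.5000
w = 1/64 ≈ 0.015625
n = 39/2 (n = -3/4 + (4 + 5)**2/4 = -3/4 + (1/4)*9**2 = -3/4 + (1/4)*81 = -3/4 + 81/4 = 39/2 ≈ 19.500)
w*Q(v) + n = (1/64)*2 + 39/2 = 1/32 + 39/2 = 625/32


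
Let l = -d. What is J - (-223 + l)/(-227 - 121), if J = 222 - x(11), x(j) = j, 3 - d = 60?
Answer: 36631/174 ≈ 210.52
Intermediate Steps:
d = -57 (d = 3 - 1*60 = 3 - 60 = -57)
l = 57 (l = -1*(-57) = 57)
J = 211 (J = 222 - 1*11 = 222 - 11 = 211)
J - (-223 + l)/(-227 - 121) = 211 - (-223 + 57)/(-227 - 121) = 211 - (-166)/(-348) = 211 - (-166)*(-1)/348 = 211 - 1*83/174 = 211 - 83/174 = 36631/174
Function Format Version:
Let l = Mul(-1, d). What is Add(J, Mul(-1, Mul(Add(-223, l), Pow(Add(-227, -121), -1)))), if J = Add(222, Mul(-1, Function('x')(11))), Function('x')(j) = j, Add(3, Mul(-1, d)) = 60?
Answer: Rational(36631, 174) ≈ 210.52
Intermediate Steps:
d = -57 (d = Add(3, Mul(-1, 60)) = Add(3, -60) = -57)
l = 57 (l = Mul(-1, -57) = 57)
J = 211 (J = Add(222, Mul(-1, 11)) = Add(222, -11) = 211)
Add(J, Mul(-1, Mul(Add(-223, l), Pow(Add(-227, -121), -1)))) = Add(211, Mul(-1, Mul(Add(-223, 57), Pow(Add(-227, -121), -1)))) = Add(211, Mul(-1, Mul(-166, Pow(-348, -1)))) = Add(211, Mul(-1, Mul(-166, Rational(-1, 348)))) = Add(211, Mul(-1, Rational(83, 174))) = Add(211, Rational(-83, 174)) = Rational(36631, 174)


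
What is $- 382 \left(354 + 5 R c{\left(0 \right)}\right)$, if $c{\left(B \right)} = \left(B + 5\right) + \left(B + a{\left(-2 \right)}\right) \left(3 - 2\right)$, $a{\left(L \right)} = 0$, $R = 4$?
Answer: $-173428$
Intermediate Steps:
$c{\left(B \right)} = 5 + 2 B$ ($c{\left(B \right)} = \left(B + 5\right) + \left(B + 0\right) \left(3 - 2\right) = \left(5 + B\right) + B 1 = \left(5 + B\right) + B = 5 + 2 B$)
$- 382 \left(354 + 5 R c{\left(0 \right)}\right) = - 382 \left(354 + 5 \cdot 4 \left(5 + 2 \cdot 0\right)\right) = - 382 \left(354 + 20 \left(5 + 0\right)\right) = - 382 \left(354 + 20 \cdot 5\right) = - 382 \left(354 + 100\right) = \left(-382\right) 454 = -173428$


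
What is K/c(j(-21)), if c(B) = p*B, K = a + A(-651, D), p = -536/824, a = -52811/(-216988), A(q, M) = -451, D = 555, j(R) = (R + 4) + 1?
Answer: -10074304031/232611136 ≈ -43.310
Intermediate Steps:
j(R) = 5 + R (j(R) = (4 + R) + 1 = 5 + R)
a = 52811/216988 (a = -52811*(-1/216988) = 52811/216988 ≈ 0.24338)
p = -67/103 (p = -536*1/824 = -67/103 ≈ -0.65049)
K = -97808777/216988 (K = 52811/216988 - 451 = -97808777/216988 ≈ -450.76)
c(B) = -67*B/103
K/c(j(-21)) = -97808777*(-103/(67*(5 - 21)))/216988 = -97808777/(216988*((-67/103*(-16)))) = -97808777/(216988*1072/103) = -97808777/216988*103/1072 = -10074304031/232611136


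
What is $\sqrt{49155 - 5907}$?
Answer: $4 \sqrt{2703} \approx 207.96$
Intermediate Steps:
$\sqrt{49155 - 5907} = \sqrt{43248} = 4 \sqrt{2703}$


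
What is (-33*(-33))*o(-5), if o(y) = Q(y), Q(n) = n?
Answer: -5445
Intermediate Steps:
o(y) = y
(-33*(-33))*o(-5) = -33*(-33)*(-5) = 1089*(-5) = -5445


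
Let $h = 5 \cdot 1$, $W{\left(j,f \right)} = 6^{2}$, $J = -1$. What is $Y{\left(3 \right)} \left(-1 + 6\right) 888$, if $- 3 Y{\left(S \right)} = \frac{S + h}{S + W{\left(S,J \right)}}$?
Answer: $- \frac{11840}{39} \approx -303.59$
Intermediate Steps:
$W{\left(j,f \right)} = 36$
$h = 5$
$Y{\left(S \right)} = - \frac{5 + S}{3 \left(36 + S\right)}$ ($Y{\left(S \right)} = - \frac{\left(S + 5\right) \frac{1}{S + 36}}{3} = - \frac{\left(5 + S\right) \frac{1}{36 + S}}{3} = - \frac{\frac{1}{36 + S} \left(5 + S\right)}{3} = - \frac{5 + S}{3 \left(36 + S\right)}$)
$Y{\left(3 \right)} \left(-1 + 6\right) 888 = \frac{-5 - 3}{3 \left(36 + 3\right)} \left(-1 + 6\right) 888 = \frac{-5 - 3}{3 \cdot 39} \cdot 5 \cdot 888 = \frac{1}{3} \cdot \frac{1}{39} \left(-8\right) 5 \cdot 888 = \left(- \frac{8}{117}\right) 5 \cdot 888 = \left(- \frac{40}{117}\right) 888 = - \frac{11840}{39}$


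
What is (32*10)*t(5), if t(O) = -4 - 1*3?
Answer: -2240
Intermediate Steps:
t(O) = -7 (t(O) = -4 - 3 = -7)
(32*10)*t(5) = (32*10)*(-7) = 320*(-7) = -2240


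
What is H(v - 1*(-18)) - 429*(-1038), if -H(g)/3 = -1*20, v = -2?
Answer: 445362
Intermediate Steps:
H(g) = 60 (H(g) = -(-3)*20 = -3*(-20) = 60)
H(v - 1*(-18)) - 429*(-1038) = 60 - 429*(-1038) = 60 + 445302 = 445362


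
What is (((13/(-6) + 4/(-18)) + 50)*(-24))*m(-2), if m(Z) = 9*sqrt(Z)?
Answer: -10284*I*sqrt(2) ≈ -14544.0*I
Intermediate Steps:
(((13/(-6) + 4/(-18)) + 50)*(-24))*m(-2) = (((13/(-6) + 4/(-18)) + 50)*(-24))*(9*sqrt(-2)) = (((13*(-1/6) + 4*(-1/18)) + 50)*(-24))*(9*(I*sqrt(2))) = (((-13/6 - 2/9) + 50)*(-24))*(9*I*sqrt(2)) = ((-43/18 + 50)*(-24))*(9*I*sqrt(2)) = ((857/18)*(-24))*(9*I*sqrt(2)) = -10284*I*sqrt(2)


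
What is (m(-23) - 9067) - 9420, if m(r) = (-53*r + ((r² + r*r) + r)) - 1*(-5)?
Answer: -16228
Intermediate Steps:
m(r) = 5 - 52*r + 2*r² (m(r) = (-53*r + ((r² + r²) + r)) + 5 = (-53*r + (2*r² + r)) + 5 = (-53*r + (r + 2*r²)) + 5 = (-52*r + 2*r²) + 5 = 5 - 52*r + 2*r²)
(m(-23) - 9067) - 9420 = ((5 - 52*(-23) + 2*(-23)²) - 9067) - 9420 = ((5 + 1196 + 2*529) - 9067) - 9420 = ((5 + 1196 + 1058) - 9067) - 9420 = (2259 - 9067) - 9420 = -6808 - 9420 = -16228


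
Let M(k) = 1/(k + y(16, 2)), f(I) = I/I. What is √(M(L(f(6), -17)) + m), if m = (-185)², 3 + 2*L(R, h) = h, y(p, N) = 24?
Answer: 3*√745346/14 ≈ 185.00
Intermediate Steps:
f(I) = 1
L(R, h) = -3/2 + h/2
M(k) = 1/(24 + k) (M(k) = 1/(k + 24) = 1/(24 + k))
m = 34225
√(M(L(f(6), -17)) + m) = √(1/(24 + (-3/2 + (½)*(-17))) + 34225) = √(1/(24 + (-3/2 - 17/2)) + 34225) = √(1/(24 - 10) + 34225) = √(1/14 + 34225) = √(479151/14) = 3*√745346/14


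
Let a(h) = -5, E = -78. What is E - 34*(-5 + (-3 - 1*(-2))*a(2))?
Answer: -78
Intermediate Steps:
E - 34*(-5 + (-3 - 1*(-2))*a(2)) = -78 - 34*(-5 + (-3 - 1*(-2))*(-5)) = -78 - 34*(-5 + (-3 + 2)*(-5)) = -78 - 34*(-5 - 1*(-5)) = -78 - 34*(-5 + 5) = -78 - 34*0 = -78 + 0 = -78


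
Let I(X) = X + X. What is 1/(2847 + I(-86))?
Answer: 1/2675 ≈ 0.00037383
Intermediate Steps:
I(X) = 2*X
1/(2847 + I(-86)) = 1/(2847 + 2*(-86)) = 1/(2847 - 172) = 1/2675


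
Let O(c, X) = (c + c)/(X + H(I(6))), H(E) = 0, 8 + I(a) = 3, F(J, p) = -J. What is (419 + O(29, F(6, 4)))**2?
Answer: 1507984/9 ≈ 1.6755e+5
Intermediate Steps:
I(a) = -5 (I(a) = -8 + 3 = -5)
O(c, X) = 2*c/X (O(c, X) = (c + c)/(X + 0) = (2*c)/X = 2*c/X)
(419 + O(29, F(6, 4)))**2 = (419 + 2*29/(-1*6))**2 = (419 + 2*29/(-6))**2 = (419 + 2*29*(-1/6))**2 = (419 - 29/3)**2 = (1228/3)**2 = 1507984/9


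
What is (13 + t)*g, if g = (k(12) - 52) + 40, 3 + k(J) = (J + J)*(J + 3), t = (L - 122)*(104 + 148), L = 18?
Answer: -9037275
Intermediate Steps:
t = -26208 (t = (18 - 122)*(104 + 148) = -104*252 = -26208)
k(J) = -3 + 2*J*(3 + J) (k(J) = -3 + (J + J)*(J + 3) = -3 + (2*J)*(3 + J) = -3 + 2*J*(3 + J))
g = 345 (g = ((-3 + 2*12² + 6*12) - 52) + 40 = ((-3 + 2*144 + 72) - 52) + 40 = ((-3 + 288 + 72) - 52) + 40 = (357 - 52) + 40 = 305 + 40 = 345)
(13 + t)*g = (13 - 26208)*345 = -26195*345 = -9037275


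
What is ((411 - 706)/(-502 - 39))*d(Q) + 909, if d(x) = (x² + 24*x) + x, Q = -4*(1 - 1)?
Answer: 909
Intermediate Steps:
Q = 0 (Q = -4*0 = 0)
d(x) = x² + 25*x
((411 - 706)/(-502 - 39))*d(Q) + 909 = ((411 - 706)/(-502 - 39))*(0*(25 + 0)) + 909 = (-295/(-541))*(0*25) + 909 = -295*(-1/541)*0 + 909 = (295/541)*0 + 909 = 0 + 909 = 909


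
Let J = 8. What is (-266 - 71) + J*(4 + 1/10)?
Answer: -1521/5 ≈ -304.20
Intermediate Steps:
(-266 - 71) + J*(4 + 1/10) = (-266 - 71) + 8*(4 + 1/10) = -337 + 8*(4 + ⅒) = -337 + 8*(41/10) = -337 + 164/5 = -1521/5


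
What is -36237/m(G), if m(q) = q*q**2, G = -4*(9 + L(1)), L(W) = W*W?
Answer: 36237/64000 ≈ 0.56620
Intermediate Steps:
L(W) = W**2
G = -40 (G = -4*(9 + 1**2) = -4*(9 + 1) = -4*10 = -40)
m(q) = q**3
-36237/m(G) = -36237/((-40)**3) = -36237/(-64000) = -36237*(-1/64000) = 36237/64000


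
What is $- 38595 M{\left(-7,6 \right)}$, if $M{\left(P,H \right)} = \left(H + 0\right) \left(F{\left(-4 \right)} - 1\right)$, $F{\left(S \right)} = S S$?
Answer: $-3473550$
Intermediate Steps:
$F{\left(S \right)} = S^{2}$
$M{\left(P,H \right)} = 15 H$ ($M{\left(P,H \right)} = \left(H + 0\right) \left(\left(-4\right)^{2} - 1\right) = H \left(16 - 1\right) = H 15 = 15 H$)
$- 38595 M{\left(-7,6 \right)} = - 38595 \cdot 15 \cdot 6 = \left(-38595\right) 90 = -3473550$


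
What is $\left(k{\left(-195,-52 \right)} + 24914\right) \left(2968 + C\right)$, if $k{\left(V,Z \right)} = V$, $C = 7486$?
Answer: $258412426$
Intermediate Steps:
$\left(k{\left(-195,-52 \right)} + 24914\right) \left(2968 + C\right) = \left(-195 + 24914\right) \left(2968 + 7486\right) = 24719 \cdot 10454 = 258412426$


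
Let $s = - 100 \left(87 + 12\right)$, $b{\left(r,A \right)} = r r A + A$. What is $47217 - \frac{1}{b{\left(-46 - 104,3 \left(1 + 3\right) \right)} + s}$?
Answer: $\frac{12281708303}{260112} \approx 47217.0$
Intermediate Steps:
$b{\left(r,A \right)} = A + A r^{2}$ ($b{\left(r,A \right)} = r^{2} A + A = A r^{2} + A = A + A r^{2}$)
$s = -9900$ ($s = \left(-100\right) 99 = -9900$)
$47217 - \frac{1}{b{\left(-46 - 104,3 \left(1 + 3\right) \right)} + s} = 47217 - \frac{1}{3 \left(1 + 3\right) \left(1 + \left(-46 - 104\right)^{2}\right) - 9900} = 47217 - \frac{1}{3 \cdot 4 \left(1 + \left(-150\right)^{2}\right) - 9900} = 47217 - \frac{1}{12 \left(1 + 22500\right) - 9900} = 47217 - \frac{1}{12 \cdot 22501 - 9900} = 47217 - \frac{1}{270012 - 9900} = 47217 - \frac{1}{260112} = \frac{12281708303}{260112}$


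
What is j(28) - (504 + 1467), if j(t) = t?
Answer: -1943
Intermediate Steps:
j(28) - (504 + 1467) = 28 - (504 + 1467) = 28 - 1*1971 = 28 - 1971 = -1943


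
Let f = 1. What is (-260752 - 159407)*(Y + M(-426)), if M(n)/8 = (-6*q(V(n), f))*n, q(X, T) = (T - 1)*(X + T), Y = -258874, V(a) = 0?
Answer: 108768240966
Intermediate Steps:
q(X, T) = (-1 + T)*(T + X)
M(n) = 0 (M(n) = 8*((-6*(1² - 1*1 - 1*0 + 1*0))*n) = 8*((-6*(1 - 1 + 0 + 0))*n) = 8*((-6*0)*n) = 8*(0*n) = 8*0 = 0)
(-260752 - 159407)*(Y + M(-426)) = (-260752 - 159407)*(-258874 + 0) = -420159*(-258874) = 108768240966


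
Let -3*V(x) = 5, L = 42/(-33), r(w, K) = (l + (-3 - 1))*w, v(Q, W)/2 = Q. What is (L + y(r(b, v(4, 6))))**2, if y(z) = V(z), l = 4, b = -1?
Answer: 9409/1089 ≈ 8.6400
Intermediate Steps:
v(Q, W) = 2*Q
r(w, K) = 0 (r(w, K) = (4 + (-3 - 1))*w = (4 - 4)*w = 0*w = 0)
L = -14/11 (L = 42*(-1/33) = -14/11 ≈ -1.2727)
V(x) = -5/3 (V(x) = -1/3*5 = -5/3)
y(z) = -5/3
(L + y(r(b, v(4, 6))))**2 = (-14/11 - 5/3)**2 = (-97/33)**2 = 9409/1089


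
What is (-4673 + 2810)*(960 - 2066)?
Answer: 2060478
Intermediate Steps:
(-4673 + 2810)*(960 - 2066) = -1863*(-1106) = 2060478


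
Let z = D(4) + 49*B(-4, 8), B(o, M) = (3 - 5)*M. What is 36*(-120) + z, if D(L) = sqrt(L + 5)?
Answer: -5101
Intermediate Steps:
B(o, M) = -2*M
D(L) = sqrt(5 + L)
z = -781 (z = sqrt(5 + 4) + 49*(-2*8) = sqrt(9) + 49*(-16) = 3 - 784 = -781)
36*(-120) + z = 36*(-120) - 781 = -4320 - 781 = -5101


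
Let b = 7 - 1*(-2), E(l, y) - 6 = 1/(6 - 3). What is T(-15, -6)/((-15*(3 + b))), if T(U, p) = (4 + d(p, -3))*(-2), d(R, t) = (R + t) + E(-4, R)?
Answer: 2/135 ≈ 0.014815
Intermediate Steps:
E(l, y) = 19/3 (E(l, y) = 6 + 1/(6 - 3) = 6 + 1/3 = 19/3)
b = 9 (b = 7 + 2 = 9)
d(R, t) = 19/3 + R + t (d(R, t) = (R + t) + 19/3 = 19/3 + R + t)
T(U, p) = -44/3 - 2*p (T(U, p) = (4 + (19/3 + p - 3))*(-2) = (4 + (10/3 + p))*(-2) = (22/3 + p)*(-2) = -44/3 - 2*p)
T(-15, -6)/((-15*(3 + b))) = (-44/3 - 2*(-6))/((-15*(3 + 9))) = (-44/3 + 12)/((-15*12)) = -8/3/(-180) = -8/3*(-1/180) = 2/135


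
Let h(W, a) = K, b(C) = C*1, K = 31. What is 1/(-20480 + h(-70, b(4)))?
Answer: -1/20449 ≈ -4.8902e-5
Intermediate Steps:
b(C) = C
h(W, a) = 31
1/(-20480 + h(-70, b(4))) = 1/(-20480 + 31) = 1/(-20449) = -1/20449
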